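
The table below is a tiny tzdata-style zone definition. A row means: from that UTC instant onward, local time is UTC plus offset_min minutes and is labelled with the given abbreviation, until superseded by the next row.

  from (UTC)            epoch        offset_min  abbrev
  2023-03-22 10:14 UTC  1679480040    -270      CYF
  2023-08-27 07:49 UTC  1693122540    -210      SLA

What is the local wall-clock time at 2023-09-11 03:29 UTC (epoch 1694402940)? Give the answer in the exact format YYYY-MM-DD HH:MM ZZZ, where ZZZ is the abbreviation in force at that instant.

2023-09-10 23:59 SLA

Query: 2023-09-11 03:29 UTC
Rule 2/2 (SLA, -03:30): 2023-08-27 07:49 UTC ≤ query < +∞
3·60 + 29 - 210 = -1 min
-1 = -1·1440 + 1439; 1439 = 23·60 + 59 → 23:59, 2023-09-11 - 1 day = 2023-09-10
→ 2023-09-10 23:59 SLA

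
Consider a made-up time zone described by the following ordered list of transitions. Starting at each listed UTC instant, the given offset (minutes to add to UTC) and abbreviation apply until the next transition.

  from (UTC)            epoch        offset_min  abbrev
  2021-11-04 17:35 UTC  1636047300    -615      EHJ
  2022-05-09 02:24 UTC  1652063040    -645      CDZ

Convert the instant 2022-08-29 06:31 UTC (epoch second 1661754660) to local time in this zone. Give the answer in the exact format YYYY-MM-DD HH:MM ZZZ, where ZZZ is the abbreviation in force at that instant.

Query: 2022-08-29 06:31 UTC
Rule 2/2 (CDZ, -10:45): 2022-05-09 02:24 UTC ≤ query < +∞
6·60 + 31 - 645 = -254 min
-254 = -1·1440 + 1186; 1186 = 19·60 + 46 → 19:46, 2022-08-29 - 1 day = 2022-08-28
→ 2022-08-28 19:46 CDZ

2022-08-28 19:46 CDZ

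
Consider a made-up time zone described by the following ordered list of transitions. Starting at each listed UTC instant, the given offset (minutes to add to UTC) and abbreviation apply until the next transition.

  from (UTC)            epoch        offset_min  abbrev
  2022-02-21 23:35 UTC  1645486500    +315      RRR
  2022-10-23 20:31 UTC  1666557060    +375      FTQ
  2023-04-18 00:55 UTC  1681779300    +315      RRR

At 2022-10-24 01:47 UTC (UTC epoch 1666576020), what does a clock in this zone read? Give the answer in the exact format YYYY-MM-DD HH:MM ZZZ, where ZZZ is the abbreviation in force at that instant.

2022-10-24 08:02 FTQ

Query: 2022-10-24 01:47 UTC
Rule 2/3 (FTQ, +06:15): 2022-10-23 20:31 UTC ≤ query < 2023-04-18 00:55 UTC
1·60 + 47 + 375 = 482 min
482 = 0·1440 + 482; 482 = 8·60 + 2 → 08:02, same day
→ 2022-10-24 08:02 FTQ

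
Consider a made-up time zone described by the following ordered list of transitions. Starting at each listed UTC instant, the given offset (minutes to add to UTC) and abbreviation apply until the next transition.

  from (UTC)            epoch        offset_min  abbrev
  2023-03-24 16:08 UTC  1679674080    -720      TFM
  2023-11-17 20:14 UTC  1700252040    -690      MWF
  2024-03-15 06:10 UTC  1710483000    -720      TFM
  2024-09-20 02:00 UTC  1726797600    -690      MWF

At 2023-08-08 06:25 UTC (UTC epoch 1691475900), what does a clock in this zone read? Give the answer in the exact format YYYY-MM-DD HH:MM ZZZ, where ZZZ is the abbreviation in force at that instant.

2023-08-07 18:25 TFM

Query: 2023-08-08 06:25 UTC
Rule 1/4 (TFM, -12:00): 2023-03-24 16:08 UTC ≤ query < 2023-11-17 20:14 UTC
6·60 + 25 - 720 = -335 min
-335 = -1·1440 + 1105; 1105 = 18·60 + 25 → 18:25, 2023-08-08 - 1 day = 2023-08-07
→ 2023-08-07 18:25 TFM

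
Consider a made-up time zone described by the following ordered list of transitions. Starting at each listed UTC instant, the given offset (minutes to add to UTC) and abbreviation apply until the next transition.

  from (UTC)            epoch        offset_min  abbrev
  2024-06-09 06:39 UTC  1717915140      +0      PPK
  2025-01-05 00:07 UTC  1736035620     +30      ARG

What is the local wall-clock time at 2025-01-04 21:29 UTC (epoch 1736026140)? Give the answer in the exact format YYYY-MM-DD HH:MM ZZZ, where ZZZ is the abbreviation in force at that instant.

Query: 2025-01-04 21:29 UTC
Rule 1/2 (PPK, +00:00): 2024-06-09 06:39 UTC ≤ query < 2025-01-05 00:07 UTC
21·60 + 29 + 0 = 1289 min
1289 = 0·1440 + 1289; 1289 = 21·60 + 29 → 21:29, same day
→ 2025-01-04 21:29 PPK

2025-01-04 21:29 PPK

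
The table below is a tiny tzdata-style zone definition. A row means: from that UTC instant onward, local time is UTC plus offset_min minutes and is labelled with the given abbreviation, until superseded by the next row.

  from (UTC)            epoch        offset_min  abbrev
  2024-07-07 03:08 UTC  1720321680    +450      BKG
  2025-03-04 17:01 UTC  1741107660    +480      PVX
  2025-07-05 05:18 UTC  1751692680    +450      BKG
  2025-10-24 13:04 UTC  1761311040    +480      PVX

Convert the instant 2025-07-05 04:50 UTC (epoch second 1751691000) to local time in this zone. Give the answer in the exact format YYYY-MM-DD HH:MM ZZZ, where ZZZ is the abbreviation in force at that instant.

2025-07-05 12:50 PVX

Query: 2025-07-05 04:50 UTC
Rule 2/4 (PVX, +08:00): 2025-03-04 17:01 UTC ≤ query < 2025-07-05 05:18 UTC
4·60 + 50 + 480 = 770 min
770 = 0·1440 + 770; 770 = 12·60 + 50 → 12:50, same day
→ 2025-07-05 12:50 PVX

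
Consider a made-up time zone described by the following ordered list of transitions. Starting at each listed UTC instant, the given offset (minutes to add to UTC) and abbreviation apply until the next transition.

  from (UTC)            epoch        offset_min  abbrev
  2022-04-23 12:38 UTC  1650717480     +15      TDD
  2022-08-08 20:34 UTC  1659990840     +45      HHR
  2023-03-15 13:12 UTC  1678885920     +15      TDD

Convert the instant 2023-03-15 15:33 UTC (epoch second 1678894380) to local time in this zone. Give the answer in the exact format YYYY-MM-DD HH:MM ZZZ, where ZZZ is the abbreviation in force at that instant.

Query: 2023-03-15 15:33 UTC
Rule 3/3 (TDD, +00:15): 2023-03-15 13:12 UTC ≤ query < +∞
15·60 + 33 + 15 = 948 min
948 = 0·1440 + 948; 948 = 15·60 + 48 → 15:48, same day
→ 2023-03-15 15:48 TDD

2023-03-15 15:48 TDD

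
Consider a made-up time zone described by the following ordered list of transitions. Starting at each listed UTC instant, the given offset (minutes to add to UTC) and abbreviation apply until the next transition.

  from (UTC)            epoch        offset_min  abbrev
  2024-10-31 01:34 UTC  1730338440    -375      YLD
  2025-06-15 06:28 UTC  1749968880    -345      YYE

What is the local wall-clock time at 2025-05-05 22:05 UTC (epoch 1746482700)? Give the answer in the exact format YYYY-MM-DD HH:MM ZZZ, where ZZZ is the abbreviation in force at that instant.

Query: 2025-05-05 22:05 UTC
Rule 1/2 (YLD, -06:15): 2024-10-31 01:34 UTC ≤ query < 2025-06-15 06:28 UTC
22·60 + 5 - 375 = 950 min
950 = 0·1440 + 950; 950 = 15·60 + 50 → 15:50, same day
→ 2025-05-05 15:50 YLD

2025-05-05 15:50 YLD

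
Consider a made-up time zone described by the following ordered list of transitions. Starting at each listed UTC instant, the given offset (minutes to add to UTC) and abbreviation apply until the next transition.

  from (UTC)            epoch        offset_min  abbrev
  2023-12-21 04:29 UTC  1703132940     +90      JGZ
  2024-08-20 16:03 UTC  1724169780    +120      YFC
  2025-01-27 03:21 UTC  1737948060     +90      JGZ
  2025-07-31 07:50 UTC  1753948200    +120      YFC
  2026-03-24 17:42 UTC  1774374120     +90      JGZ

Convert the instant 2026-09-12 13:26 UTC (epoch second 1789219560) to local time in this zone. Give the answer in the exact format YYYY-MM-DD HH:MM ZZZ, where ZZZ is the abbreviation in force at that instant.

Query: 2026-09-12 13:26 UTC
Rule 5/5 (JGZ, +01:30): 2026-03-24 17:42 UTC ≤ query < +∞
13·60 + 26 + 90 = 896 min
896 = 0·1440 + 896; 896 = 14·60 + 56 → 14:56, same day
→ 2026-09-12 14:56 JGZ

2026-09-12 14:56 JGZ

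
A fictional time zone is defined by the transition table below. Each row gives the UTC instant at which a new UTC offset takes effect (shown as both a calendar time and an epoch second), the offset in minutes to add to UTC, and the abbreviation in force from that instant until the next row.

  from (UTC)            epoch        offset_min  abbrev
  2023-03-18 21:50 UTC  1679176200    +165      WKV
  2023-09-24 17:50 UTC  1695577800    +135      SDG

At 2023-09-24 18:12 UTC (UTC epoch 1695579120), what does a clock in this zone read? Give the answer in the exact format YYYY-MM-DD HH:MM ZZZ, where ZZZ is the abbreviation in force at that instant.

Query: 2023-09-24 18:12 UTC
Rule 2/2 (SDG, +02:15): 2023-09-24 17:50 UTC ≤ query < +∞
18·60 + 12 + 135 = 1227 min
1227 = 0·1440 + 1227; 1227 = 20·60 + 27 → 20:27, same day
→ 2023-09-24 20:27 SDG

2023-09-24 20:27 SDG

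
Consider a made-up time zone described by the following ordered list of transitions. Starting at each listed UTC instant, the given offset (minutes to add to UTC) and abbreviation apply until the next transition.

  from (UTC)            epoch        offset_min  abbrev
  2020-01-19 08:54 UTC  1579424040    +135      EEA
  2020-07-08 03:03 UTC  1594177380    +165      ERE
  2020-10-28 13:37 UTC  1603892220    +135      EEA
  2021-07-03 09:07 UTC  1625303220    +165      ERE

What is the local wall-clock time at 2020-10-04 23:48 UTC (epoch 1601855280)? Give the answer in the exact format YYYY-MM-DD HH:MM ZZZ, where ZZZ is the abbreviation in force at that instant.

2020-10-05 02:33 ERE

Query: 2020-10-04 23:48 UTC
Rule 2/4 (ERE, +02:45): 2020-07-08 03:03 UTC ≤ query < 2020-10-28 13:37 UTC
23·60 + 48 + 165 = 1593 min
1593 = 1·1440 + 153; 153 = 2·60 + 33 → 02:33, 2020-10-04 + 1 day = 2020-10-05
→ 2020-10-05 02:33 ERE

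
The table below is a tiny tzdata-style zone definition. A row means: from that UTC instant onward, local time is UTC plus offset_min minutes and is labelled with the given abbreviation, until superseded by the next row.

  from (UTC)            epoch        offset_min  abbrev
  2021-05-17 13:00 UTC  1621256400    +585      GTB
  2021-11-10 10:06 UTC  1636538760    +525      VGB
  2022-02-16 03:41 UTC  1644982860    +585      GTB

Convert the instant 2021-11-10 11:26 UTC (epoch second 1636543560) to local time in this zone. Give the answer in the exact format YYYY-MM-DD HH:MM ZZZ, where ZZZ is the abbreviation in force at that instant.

2021-11-10 20:11 VGB

Query: 2021-11-10 11:26 UTC
Rule 2/3 (VGB, +08:45): 2021-11-10 10:06 UTC ≤ query < 2022-02-16 03:41 UTC
11·60 + 26 + 525 = 1211 min
1211 = 0·1440 + 1211; 1211 = 20·60 + 11 → 20:11, same day
→ 2021-11-10 20:11 VGB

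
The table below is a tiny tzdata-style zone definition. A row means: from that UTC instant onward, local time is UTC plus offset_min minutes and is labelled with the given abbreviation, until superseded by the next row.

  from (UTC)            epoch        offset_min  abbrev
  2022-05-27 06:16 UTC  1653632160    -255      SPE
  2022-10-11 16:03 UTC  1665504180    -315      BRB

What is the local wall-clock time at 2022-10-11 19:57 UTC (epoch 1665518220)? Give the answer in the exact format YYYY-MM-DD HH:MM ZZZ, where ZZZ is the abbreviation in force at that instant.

Query: 2022-10-11 19:57 UTC
Rule 2/2 (BRB, -05:15): 2022-10-11 16:03 UTC ≤ query < +∞
19·60 + 57 - 315 = 882 min
882 = 0·1440 + 882; 882 = 14·60 + 42 → 14:42, same day
→ 2022-10-11 14:42 BRB

2022-10-11 14:42 BRB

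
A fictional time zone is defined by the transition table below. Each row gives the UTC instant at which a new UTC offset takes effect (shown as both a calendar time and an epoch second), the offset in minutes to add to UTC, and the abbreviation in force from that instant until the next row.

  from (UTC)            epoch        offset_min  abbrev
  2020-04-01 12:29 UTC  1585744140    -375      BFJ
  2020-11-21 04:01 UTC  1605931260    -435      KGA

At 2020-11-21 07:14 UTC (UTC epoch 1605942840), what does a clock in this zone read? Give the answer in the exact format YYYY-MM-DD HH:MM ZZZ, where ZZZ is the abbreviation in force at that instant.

2020-11-20 23:59 KGA

Query: 2020-11-21 07:14 UTC
Rule 2/2 (KGA, -07:15): 2020-11-21 04:01 UTC ≤ query < +∞
7·60 + 14 - 435 = -1 min
-1 = -1·1440 + 1439; 1439 = 23·60 + 59 → 23:59, 2020-11-21 - 1 day = 2020-11-20
→ 2020-11-20 23:59 KGA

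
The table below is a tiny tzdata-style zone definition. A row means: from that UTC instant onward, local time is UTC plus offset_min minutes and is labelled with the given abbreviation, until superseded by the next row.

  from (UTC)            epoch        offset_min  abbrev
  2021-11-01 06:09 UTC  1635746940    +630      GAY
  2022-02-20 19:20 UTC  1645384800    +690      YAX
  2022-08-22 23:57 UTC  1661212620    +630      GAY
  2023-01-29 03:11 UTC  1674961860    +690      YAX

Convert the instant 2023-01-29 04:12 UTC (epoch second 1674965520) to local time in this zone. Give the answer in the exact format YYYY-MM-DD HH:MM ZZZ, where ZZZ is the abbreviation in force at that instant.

Query: 2023-01-29 04:12 UTC
Rule 4/4 (YAX, +11:30): 2023-01-29 03:11 UTC ≤ query < +∞
4·60 + 12 + 690 = 942 min
942 = 0·1440 + 942; 942 = 15·60 + 42 → 15:42, same day
→ 2023-01-29 15:42 YAX

2023-01-29 15:42 YAX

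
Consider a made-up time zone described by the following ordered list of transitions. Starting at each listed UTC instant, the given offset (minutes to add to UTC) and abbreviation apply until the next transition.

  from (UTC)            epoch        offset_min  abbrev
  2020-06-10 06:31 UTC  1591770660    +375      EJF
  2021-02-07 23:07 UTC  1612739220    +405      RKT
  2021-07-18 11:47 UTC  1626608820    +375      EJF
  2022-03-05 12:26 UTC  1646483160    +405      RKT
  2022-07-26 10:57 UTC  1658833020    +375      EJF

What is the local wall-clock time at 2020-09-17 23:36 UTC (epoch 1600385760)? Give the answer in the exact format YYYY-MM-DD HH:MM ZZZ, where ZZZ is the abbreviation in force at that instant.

Query: 2020-09-17 23:36 UTC
Rule 1/5 (EJF, +06:15): 2020-06-10 06:31 UTC ≤ query < 2021-02-07 23:07 UTC
23·60 + 36 + 375 = 1791 min
1791 = 1·1440 + 351; 351 = 5·60 + 51 → 05:51, 2020-09-17 + 1 day = 2020-09-18
→ 2020-09-18 05:51 EJF

2020-09-18 05:51 EJF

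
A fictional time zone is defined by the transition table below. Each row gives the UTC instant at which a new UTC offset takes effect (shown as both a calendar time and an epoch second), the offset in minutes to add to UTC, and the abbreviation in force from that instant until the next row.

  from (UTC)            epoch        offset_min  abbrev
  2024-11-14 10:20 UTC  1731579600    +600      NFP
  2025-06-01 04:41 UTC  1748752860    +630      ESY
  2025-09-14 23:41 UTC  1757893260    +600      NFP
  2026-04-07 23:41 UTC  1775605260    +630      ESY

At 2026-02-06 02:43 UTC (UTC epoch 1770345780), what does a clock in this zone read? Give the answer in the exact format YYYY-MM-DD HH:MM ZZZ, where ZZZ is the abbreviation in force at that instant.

2026-02-06 12:43 NFP

Query: 2026-02-06 02:43 UTC
Rule 3/4 (NFP, +10:00): 2025-09-14 23:41 UTC ≤ query < 2026-04-07 23:41 UTC
2·60 + 43 + 600 = 763 min
763 = 0·1440 + 763; 763 = 12·60 + 43 → 12:43, same day
→ 2026-02-06 12:43 NFP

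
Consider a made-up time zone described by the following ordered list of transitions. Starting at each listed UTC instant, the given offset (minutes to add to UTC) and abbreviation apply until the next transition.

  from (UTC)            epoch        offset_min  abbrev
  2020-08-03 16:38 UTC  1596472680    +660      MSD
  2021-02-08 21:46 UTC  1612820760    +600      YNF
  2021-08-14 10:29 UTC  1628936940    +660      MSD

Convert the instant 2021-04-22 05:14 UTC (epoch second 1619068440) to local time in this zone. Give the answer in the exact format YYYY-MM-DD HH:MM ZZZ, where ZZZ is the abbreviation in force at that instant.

2021-04-22 15:14 YNF

Query: 2021-04-22 05:14 UTC
Rule 2/3 (YNF, +10:00): 2021-02-08 21:46 UTC ≤ query < 2021-08-14 10:29 UTC
5·60 + 14 + 600 = 914 min
914 = 0·1440 + 914; 914 = 15·60 + 14 → 15:14, same day
→ 2021-04-22 15:14 YNF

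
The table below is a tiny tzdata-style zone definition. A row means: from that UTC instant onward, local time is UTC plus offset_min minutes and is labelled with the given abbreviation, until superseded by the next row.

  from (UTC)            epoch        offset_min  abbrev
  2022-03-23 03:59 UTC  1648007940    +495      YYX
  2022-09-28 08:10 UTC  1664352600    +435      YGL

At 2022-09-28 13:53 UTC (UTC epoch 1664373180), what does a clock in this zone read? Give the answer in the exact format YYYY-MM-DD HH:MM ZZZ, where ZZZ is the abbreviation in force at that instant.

2022-09-28 21:08 YGL

Query: 2022-09-28 13:53 UTC
Rule 2/2 (YGL, +07:15): 2022-09-28 08:10 UTC ≤ query < +∞
13·60 + 53 + 435 = 1268 min
1268 = 0·1440 + 1268; 1268 = 21·60 + 8 → 21:08, same day
→ 2022-09-28 21:08 YGL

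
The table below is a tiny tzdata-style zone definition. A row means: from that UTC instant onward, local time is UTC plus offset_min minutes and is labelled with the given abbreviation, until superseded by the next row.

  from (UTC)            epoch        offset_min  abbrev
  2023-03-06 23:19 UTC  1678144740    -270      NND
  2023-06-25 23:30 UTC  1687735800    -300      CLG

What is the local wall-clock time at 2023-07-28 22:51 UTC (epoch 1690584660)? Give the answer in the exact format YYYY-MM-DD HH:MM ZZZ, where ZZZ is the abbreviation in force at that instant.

2023-07-28 17:51 CLG

Query: 2023-07-28 22:51 UTC
Rule 2/2 (CLG, -05:00): 2023-06-25 23:30 UTC ≤ query < +∞
22·60 + 51 - 300 = 1071 min
1071 = 0·1440 + 1071; 1071 = 17·60 + 51 → 17:51, same day
→ 2023-07-28 17:51 CLG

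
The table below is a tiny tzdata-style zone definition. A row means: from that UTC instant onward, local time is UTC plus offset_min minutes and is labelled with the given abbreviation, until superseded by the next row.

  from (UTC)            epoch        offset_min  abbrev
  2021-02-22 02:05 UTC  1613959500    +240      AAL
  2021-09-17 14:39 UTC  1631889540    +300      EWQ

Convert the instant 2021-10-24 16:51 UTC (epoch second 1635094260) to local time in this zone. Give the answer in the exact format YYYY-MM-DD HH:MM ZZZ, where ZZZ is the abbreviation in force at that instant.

Query: 2021-10-24 16:51 UTC
Rule 2/2 (EWQ, +05:00): 2021-09-17 14:39 UTC ≤ query < +∞
16·60 + 51 + 300 = 1311 min
1311 = 0·1440 + 1311; 1311 = 21·60 + 51 → 21:51, same day
→ 2021-10-24 21:51 EWQ

2021-10-24 21:51 EWQ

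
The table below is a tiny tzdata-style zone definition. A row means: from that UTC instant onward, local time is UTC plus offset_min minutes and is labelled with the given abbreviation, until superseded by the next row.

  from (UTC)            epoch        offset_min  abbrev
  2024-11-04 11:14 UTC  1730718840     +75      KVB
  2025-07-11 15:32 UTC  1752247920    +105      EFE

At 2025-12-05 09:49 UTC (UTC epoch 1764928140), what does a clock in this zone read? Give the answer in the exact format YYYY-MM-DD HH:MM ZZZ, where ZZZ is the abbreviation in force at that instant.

2025-12-05 11:34 EFE

Query: 2025-12-05 09:49 UTC
Rule 2/2 (EFE, +01:45): 2025-07-11 15:32 UTC ≤ query < +∞
9·60 + 49 + 105 = 694 min
694 = 0·1440 + 694; 694 = 11·60 + 34 → 11:34, same day
→ 2025-12-05 11:34 EFE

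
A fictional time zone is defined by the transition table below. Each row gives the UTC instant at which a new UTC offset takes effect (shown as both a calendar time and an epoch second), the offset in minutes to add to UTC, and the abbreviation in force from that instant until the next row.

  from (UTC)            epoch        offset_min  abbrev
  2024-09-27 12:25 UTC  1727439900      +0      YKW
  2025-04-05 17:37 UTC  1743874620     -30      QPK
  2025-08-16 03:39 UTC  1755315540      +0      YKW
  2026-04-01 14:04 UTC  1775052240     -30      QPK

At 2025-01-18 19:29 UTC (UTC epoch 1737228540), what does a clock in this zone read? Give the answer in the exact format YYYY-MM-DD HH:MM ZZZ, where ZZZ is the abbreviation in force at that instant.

2025-01-18 19:29 YKW

Query: 2025-01-18 19:29 UTC
Rule 1/4 (YKW, +00:00): 2024-09-27 12:25 UTC ≤ query < 2025-04-05 17:37 UTC
19·60 + 29 + 0 = 1169 min
1169 = 0·1440 + 1169; 1169 = 19·60 + 29 → 19:29, same day
→ 2025-01-18 19:29 YKW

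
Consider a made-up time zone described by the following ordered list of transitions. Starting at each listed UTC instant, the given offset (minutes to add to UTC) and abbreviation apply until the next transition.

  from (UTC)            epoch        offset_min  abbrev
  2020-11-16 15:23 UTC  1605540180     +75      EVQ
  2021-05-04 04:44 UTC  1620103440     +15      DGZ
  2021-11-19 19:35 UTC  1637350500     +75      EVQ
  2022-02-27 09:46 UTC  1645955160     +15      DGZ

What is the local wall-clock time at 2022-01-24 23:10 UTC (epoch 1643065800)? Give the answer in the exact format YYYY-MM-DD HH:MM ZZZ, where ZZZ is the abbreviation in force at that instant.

2022-01-25 00:25 EVQ

Query: 2022-01-24 23:10 UTC
Rule 3/4 (EVQ, +01:15): 2021-11-19 19:35 UTC ≤ query < 2022-02-27 09:46 UTC
23·60 + 10 + 75 = 1465 min
1465 = 1·1440 + 25; 25 = 0·60 + 25 → 00:25, 2022-01-24 + 1 day = 2022-01-25
→ 2022-01-25 00:25 EVQ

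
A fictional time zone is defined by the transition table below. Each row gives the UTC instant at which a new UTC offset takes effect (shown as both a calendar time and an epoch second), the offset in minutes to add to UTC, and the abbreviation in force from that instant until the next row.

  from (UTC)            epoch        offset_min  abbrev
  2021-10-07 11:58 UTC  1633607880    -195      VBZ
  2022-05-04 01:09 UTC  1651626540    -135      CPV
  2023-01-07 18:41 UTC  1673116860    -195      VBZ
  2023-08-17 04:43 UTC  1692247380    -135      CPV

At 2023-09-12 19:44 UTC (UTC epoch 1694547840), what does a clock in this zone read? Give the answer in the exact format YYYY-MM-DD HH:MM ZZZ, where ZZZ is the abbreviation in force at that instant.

2023-09-12 17:29 CPV

Query: 2023-09-12 19:44 UTC
Rule 4/4 (CPV, -02:15): 2023-08-17 04:43 UTC ≤ query < +∞
19·60 + 44 - 135 = 1049 min
1049 = 0·1440 + 1049; 1049 = 17·60 + 29 → 17:29, same day
→ 2023-09-12 17:29 CPV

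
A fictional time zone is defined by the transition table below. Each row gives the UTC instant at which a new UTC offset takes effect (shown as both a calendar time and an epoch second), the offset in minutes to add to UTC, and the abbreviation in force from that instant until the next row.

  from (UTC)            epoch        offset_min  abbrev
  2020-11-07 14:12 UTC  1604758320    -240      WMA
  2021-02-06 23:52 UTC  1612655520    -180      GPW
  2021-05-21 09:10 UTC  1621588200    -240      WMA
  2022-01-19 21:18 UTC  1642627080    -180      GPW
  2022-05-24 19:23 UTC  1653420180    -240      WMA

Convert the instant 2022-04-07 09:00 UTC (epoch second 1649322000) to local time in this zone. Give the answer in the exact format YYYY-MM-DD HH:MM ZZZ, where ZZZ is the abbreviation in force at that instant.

Query: 2022-04-07 09:00 UTC
Rule 4/5 (GPW, -03:00): 2022-01-19 21:18 UTC ≤ query < 2022-05-24 19:23 UTC
9·60 + 0 - 180 = 360 min
360 = 0·1440 + 360; 360 = 6·60 + 0 → 06:00, same day
→ 2022-04-07 06:00 GPW

2022-04-07 06:00 GPW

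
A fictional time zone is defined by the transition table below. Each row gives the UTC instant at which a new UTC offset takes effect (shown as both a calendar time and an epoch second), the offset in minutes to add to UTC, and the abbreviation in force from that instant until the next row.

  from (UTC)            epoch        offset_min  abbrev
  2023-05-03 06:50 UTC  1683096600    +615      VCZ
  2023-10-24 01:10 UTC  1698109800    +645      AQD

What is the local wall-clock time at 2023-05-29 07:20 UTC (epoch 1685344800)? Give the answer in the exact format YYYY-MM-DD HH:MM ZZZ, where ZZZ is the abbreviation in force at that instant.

2023-05-29 17:35 VCZ

Query: 2023-05-29 07:20 UTC
Rule 1/2 (VCZ, +10:15): 2023-05-03 06:50 UTC ≤ query < 2023-10-24 01:10 UTC
7·60 + 20 + 615 = 1055 min
1055 = 0·1440 + 1055; 1055 = 17·60 + 35 → 17:35, same day
→ 2023-05-29 17:35 VCZ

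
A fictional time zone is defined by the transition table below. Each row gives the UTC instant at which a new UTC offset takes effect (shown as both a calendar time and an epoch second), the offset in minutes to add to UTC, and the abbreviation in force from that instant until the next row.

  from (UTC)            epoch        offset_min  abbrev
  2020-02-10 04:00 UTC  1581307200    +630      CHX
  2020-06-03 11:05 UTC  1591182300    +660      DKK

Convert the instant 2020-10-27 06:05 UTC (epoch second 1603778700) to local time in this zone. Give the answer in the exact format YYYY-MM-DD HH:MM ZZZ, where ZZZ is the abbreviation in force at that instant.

2020-10-27 17:05 DKK

Query: 2020-10-27 06:05 UTC
Rule 2/2 (DKK, +11:00): 2020-06-03 11:05 UTC ≤ query < +∞
6·60 + 5 + 660 = 1025 min
1025 = 0·1440 + 1025; 1025 = 17·60 + 5 → 17:05, same day
→ 2020-10-27 17:05 DKK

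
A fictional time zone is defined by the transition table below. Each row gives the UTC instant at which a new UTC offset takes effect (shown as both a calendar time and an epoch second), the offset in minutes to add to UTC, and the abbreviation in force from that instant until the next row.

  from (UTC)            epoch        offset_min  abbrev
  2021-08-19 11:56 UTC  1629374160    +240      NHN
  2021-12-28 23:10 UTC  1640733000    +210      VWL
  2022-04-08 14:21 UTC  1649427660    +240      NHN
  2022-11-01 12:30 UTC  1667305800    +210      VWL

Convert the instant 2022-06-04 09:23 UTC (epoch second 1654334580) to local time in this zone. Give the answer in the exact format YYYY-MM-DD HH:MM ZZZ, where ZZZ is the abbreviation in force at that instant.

2022-06-04 13:23 NHN

Query: 2022-06-04 09:23 UTC
Rule 3/4 (NHN, +04:00): 2022-04-08 14:21 UTC ≤ query < 2022-11-01 12:30 UTC
9·60 + 23 + 240 = 803 min
803 = 0·1440 + 803; 803 = 13·60 + 23 → 13:23, same day
→ 2022-06-04 13:23 NHN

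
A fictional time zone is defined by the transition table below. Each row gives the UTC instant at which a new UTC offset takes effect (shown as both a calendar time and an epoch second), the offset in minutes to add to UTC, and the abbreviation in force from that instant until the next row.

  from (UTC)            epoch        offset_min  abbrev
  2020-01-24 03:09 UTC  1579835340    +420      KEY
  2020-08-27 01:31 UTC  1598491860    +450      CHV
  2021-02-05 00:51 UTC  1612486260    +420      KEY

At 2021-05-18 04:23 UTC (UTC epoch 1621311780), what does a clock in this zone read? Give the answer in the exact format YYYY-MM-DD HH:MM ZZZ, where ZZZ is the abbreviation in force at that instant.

Query: 2021-05-18 04:23 UTC
Rule 3/3 (KEY, +07:00): 2021-02-05 00:51 UTC ≤ query < +∞
4·60 + 23 + 420 = 683 min
683 = 0·1440 + 683; 683 = 11·60 + 23 → 11:23, same day
→ 2021-05-18 11:23 KEY

2021-05-18 11:23 KEY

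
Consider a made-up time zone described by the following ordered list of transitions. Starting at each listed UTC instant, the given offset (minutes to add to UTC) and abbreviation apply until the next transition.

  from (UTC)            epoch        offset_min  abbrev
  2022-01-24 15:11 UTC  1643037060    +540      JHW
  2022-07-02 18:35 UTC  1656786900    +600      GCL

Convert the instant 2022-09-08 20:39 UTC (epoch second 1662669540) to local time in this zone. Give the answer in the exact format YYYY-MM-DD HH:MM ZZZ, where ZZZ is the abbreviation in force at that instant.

2022-09-09 06:39 GCL

Query: 2022-09-08 20:39 UTC
Rule 2/2 (GCL, +10:00): 2022-07-02 18:35 UTC ≤ query < +∞
20·60 + 39 + 600 = 1839 min
1839 = 1·1440 + 399; 399 = 6·60 + 39 → 06:39, 2022-09-08 + 1 day = 2022-09-09
→ 2022-09-09 06:39 GCL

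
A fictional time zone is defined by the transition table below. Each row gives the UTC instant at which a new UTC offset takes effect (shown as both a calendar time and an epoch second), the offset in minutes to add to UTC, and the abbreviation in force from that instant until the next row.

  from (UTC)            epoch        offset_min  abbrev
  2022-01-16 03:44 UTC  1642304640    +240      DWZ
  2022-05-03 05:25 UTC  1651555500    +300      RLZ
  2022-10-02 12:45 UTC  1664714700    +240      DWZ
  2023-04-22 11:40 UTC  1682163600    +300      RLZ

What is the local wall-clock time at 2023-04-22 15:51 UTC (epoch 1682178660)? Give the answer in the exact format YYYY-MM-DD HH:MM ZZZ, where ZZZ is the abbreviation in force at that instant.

Query: 2023-04-22 15:51 UTC
Rule 4/4 (RLZ, +05:00): 2023-04-22 11:40 UTC ≤ query < +∞
15·60 + 51 + 300 = 1251 min
1251 = 0·1440 + 1251; 1251 = 20·60 + 51 → 20:51, same day
→ 2023-04-22 20:51 RLZ

2023-04-22 20:51 RLZ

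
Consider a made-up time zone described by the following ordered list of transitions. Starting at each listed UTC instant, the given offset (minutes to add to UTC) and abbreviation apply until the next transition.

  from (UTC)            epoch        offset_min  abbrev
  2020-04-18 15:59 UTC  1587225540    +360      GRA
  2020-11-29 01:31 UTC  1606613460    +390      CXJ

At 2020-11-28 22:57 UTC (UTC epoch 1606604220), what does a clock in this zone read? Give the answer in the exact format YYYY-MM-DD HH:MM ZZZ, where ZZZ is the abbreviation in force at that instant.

Query: 2020-11-28 22:57 UTC
Rule 1/2 (GRA, +06:00): 2020-04-18 15:59 UTC ≤ query < 2020-11-29 01:31 UTC
22·60 + 57 + 360 = 1737 min
1737 = 1·1440 + 297; 297 = 4·60 + 57 → 04:57, 2020-11-28 + 1 day = 2020-11-29
→ 2020-11-29 04:57 GRA

2020-11-29 04:57 GRA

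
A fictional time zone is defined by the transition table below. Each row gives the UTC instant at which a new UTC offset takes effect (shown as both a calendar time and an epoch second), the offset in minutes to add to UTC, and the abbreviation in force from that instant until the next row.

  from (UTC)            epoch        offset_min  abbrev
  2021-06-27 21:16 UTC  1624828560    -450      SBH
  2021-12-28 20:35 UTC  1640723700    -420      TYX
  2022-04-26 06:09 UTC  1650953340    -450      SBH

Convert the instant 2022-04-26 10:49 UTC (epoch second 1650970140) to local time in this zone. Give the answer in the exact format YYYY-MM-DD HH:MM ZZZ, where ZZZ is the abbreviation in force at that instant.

Query: 2022-04-26 10:49 UTC
Rule 3/3 (SBH, -07:30): 2022-04-26 06:09 UTC ≤ query < +∞
10·60 + 49 - 450 = 199 min
199 = 0·1440 + 199; 199 = 3·60 + 19 → 03:19, same day
→ 2022-04-26 03:19 SBH

2022-04-26 03:19 SBH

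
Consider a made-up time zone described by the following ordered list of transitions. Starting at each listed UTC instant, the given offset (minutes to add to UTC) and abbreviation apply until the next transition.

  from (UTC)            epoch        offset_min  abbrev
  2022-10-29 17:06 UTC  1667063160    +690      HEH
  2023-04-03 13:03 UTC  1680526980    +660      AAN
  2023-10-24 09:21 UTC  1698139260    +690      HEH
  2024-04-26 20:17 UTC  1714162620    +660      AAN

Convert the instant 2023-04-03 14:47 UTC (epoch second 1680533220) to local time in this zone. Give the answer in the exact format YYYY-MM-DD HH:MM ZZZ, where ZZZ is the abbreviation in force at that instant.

Query: 2023-04-03 14:47 UTC
Rule 2/4 (AAN, +11:00): 2023-04-03 13:03 UTC ≤ query < 2023-10-24 09:21 UTC
14·60 + 47 + 660 = 1547 min
1547 = 1·1440 + 107; 107 = 1·60 + 47 → 01:47, 2023-04-03 + 1 day = 2023-04-04
→ 2023-04-04 01:47 AAN

2023-04-04 01:47 AAN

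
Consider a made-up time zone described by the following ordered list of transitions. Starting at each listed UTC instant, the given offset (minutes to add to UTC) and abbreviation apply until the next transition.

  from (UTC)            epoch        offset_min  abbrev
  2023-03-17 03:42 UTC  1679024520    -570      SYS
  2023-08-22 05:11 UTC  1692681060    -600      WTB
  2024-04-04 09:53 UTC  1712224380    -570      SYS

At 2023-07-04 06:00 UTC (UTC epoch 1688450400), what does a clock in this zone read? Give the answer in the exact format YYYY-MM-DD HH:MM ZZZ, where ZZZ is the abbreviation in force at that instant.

Query: 2023-07-04 06:00 UTC
Rule 1/3 (SYS, -09:30): 2023-03-17 03:42 UTC ≤ query < 2023-08-22 05:11 UTC
6·60 + 0 - 570 = -210 min
-210 = -1·1440 + 1230; 1230 = 20·60 + 30 → 20:30, 2023-07-04 - 1 day = 2023-07-03
→ 2023-07-03 20:30 SYS

2023-07-03 20:30 SYS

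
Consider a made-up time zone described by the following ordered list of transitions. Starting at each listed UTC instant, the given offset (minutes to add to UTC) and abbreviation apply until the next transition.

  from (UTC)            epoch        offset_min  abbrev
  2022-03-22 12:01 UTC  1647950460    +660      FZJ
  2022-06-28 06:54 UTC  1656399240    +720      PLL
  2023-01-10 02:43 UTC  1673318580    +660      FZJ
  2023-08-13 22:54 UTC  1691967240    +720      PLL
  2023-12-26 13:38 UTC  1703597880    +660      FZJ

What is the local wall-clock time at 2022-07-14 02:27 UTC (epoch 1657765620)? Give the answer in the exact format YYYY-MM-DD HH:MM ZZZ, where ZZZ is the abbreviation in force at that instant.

2022-07-14 14:27 PLL

Query: 2022-07-14 02:27 UTC
Rule 2/5 (PLL, +12:00): 2022-06-28 06:54 UTC ≤ query < 2023-01-10 02:43 UTC
2·60 + 27 + 720 = 867 min
867 = 0·1440 + 867; 867 = 14·60 + 27 → 14:27, same day
→ 2022-07-14 14:27 PLL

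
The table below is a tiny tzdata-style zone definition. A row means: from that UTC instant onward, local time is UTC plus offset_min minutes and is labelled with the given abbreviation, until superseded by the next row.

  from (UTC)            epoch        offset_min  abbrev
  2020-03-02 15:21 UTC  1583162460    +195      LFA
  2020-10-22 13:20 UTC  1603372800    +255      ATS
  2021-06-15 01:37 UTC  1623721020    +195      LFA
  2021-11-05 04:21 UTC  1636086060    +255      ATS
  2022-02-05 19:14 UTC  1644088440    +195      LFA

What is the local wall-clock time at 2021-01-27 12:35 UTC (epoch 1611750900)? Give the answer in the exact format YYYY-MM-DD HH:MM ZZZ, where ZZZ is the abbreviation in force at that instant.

Query: 2021-01-27 12:35 UTC
Rule 2/5 (ATS, +04:15): 2020-10-22 13:20 UTC ≤ query < 2021-06-15 01:37 UTC
12·60 + 35 + 255 = 1010 min
1010 = 0·1440 + 1010; 1010 = 16·60 + 50 → 16:50, same day
→ 2021-01-27 16:50 ATS

2021-01-27 16:50 ATS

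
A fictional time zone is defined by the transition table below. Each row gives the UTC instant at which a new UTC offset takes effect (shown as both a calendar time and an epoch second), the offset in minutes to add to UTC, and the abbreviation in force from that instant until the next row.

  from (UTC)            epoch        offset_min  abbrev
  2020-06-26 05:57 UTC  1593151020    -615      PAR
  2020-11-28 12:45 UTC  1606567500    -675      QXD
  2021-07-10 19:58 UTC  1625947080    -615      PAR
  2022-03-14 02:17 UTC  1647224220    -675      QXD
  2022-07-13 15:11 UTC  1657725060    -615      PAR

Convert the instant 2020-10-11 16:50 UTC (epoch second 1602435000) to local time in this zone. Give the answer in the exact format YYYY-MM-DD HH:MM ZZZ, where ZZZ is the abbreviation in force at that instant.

Query: 2020-10-11 16:50 UTC
Rule 1/5 (PAR, -10:15): 2020-06-26 05:57 UTC ≤ query < 2020-11-28 12:45 UTC
16·60 + 50 - 615 = 395 min
395 = 0·1440 + 395; 395 = 6·60 + 35 → 06:35, same day
→ 2020-10-11 06:35 PAR

2020-10-11 06:35 PAR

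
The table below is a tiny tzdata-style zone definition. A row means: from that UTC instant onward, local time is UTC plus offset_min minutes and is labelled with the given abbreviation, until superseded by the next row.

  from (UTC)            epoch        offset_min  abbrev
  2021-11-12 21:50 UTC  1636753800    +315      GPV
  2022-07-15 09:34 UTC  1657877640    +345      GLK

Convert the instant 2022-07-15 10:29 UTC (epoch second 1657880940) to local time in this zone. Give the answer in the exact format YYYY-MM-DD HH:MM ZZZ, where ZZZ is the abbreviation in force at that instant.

Query: 2022-07-15 10:29 UTC
Rule 2/2 (GLK, +05:45): 2022-07-15 09:34 UTC ≤ query < +∞
10·60 + 29 + 345 = 974 min
974 = 0·1440 + 974; 974 = 16·60 + 14 → 16:14, same day
→ 2022-07-15 16:14 GLK

2022-07-15 16:14 GLK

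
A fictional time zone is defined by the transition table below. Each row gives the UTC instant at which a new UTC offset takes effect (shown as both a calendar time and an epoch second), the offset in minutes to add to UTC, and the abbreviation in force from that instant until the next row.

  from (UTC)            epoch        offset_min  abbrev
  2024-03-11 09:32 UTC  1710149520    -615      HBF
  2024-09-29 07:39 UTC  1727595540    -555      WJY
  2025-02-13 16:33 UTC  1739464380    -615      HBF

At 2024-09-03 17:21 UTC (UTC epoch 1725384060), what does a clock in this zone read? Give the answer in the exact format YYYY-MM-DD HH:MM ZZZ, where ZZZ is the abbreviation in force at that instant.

2024-09-03 07:06 HBF

Query: 2024-09-03 17:21 UTC
Rule 1/3 (HBF, -10:15): 2024-03-11 09:32 UTC ≤ query < 2024-09-29 07:39 UTC
17·60 + 21 - 615 = 426 min
426 = 0·1440 + 426; 426 = 7·60 + 6 → 07:06, same day
→ 2024-09-03 07:06 HBF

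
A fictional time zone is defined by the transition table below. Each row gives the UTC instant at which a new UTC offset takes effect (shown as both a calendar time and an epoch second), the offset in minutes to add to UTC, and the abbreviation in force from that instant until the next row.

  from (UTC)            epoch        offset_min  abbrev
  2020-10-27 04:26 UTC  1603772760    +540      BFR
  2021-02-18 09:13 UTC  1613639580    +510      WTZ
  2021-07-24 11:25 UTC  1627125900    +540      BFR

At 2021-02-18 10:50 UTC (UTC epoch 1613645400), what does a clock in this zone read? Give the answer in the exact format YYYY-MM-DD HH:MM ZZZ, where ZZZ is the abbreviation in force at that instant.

2021-02-18 19:20 WTZ

Query: 2021-02-18 10:50 UTC
Rule 2/3 (WTZ, +08:30): 2021-02-18 09:13 UTC ≤ query < 2021-07-24 11:25 UTC
10·60 + 50 + 510 = 1160 min
1160 = 0·1440 + 1160; 1160 = 19·60 + 20 → 19:20, same day
→ 2021-02-18 19:20 WTZ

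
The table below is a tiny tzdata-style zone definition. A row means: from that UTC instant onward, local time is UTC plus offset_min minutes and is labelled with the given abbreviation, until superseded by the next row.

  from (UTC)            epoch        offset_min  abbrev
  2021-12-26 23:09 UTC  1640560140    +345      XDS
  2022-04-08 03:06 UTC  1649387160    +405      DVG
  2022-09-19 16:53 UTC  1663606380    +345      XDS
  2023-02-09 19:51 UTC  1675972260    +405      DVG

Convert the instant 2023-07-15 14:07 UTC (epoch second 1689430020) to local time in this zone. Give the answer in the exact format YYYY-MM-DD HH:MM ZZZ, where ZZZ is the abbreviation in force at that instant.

2023-07-15 20:52 DVG

Query: 2023-07-15 14:07 UTC
Rule 4/4 (DVG, +06:45): 2023-02-09 19:51 UTC ≤ query < +∞
14·60 + 7 + 405 = 1252 min
1252 = 0·1440 + 1252; 1252 = 20·60 + 52 → 20:52, same day
→ 2023-07-15 20:52 DVG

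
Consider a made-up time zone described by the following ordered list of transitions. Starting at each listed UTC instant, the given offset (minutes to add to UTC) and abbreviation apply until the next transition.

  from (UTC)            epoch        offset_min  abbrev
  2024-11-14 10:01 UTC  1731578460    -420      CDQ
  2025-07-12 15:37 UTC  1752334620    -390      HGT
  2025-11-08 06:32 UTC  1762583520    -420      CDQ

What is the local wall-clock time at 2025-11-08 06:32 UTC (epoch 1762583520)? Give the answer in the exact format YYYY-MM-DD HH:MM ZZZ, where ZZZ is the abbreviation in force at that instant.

Query: 2025-11-08 06:32 UTC
Rule 3/3 (CDQ, -07:00): 2025-11-08 06:32 UTC ≤ query < +∞
6·60 + 32 - 420 = -28 min
-28 = -1·1440 + 1412; 1412 = 23·60 + 32 → 23:32, 2025-11-08 - 1 day = 2025-11-07
→ 2025-11-07 23:32 CDQ

2025-11-07 23:32 CDQ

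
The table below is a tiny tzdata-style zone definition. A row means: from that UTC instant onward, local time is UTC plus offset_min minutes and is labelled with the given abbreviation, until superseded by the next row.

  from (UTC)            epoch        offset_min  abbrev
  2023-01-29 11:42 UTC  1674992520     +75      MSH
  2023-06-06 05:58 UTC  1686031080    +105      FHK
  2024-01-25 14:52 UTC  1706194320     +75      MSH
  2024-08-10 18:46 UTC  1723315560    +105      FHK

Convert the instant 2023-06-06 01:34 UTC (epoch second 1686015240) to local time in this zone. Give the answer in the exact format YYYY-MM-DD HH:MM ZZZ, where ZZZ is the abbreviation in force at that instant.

2023-06-06 02:49 MSH

Query: 2023-06-06 01:34 UTC
Rule 1/4 (MSH, +01:15): 2023-01-29 11:42 UTC ≤ query < 2023-06-06 05:58 UTC
1·60 + 34 + 75 = 169 min
169 = 0·1440 + 169; 169 = 2·60 + 49 → 02:49, same day
→ 2023-06-06 02:49 MSH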